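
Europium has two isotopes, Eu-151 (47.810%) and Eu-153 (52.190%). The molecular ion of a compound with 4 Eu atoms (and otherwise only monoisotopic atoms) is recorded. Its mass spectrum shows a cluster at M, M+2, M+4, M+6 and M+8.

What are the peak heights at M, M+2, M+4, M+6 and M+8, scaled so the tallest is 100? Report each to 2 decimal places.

13.99 : 61.07 : 100.00 : 72.77 : 19.86

Each Eu atom is independently Eu-151 (p = 0.47810) or Eu-153 (q = 0.52190); the cluster is the binomial expansion (p + q)^4.
P(M) = 0.47810^4 = 0.052249
P(M+2) = 4 × 0.47810^3 × 0.52190^1 = 0.228141
P(M+4) = 6 × 0.47810^2 × 0.52190^2 = 0.373563
P(M+6) = 4 × 0.47810^1 × 0.52190^3 = 0.271857
P(M+8) = 0.52190^4 = 0.074191
The M+4 peak is largest (0.373563); scaling to 100 gives 13.99 : 61.07 : 100.00 : 72.77 : 19.86.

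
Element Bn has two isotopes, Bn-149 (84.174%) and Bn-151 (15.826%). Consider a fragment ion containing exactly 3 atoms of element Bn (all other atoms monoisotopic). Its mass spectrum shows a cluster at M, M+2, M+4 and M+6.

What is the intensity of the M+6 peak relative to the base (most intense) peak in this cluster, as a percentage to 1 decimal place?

0.7%

Term probabilities: M 0.5964, M+2 0.3364, M+4 0.0632, M+6 0.0040. Base peak = M.
P(M) = C(3,0) × 0.84174^3 × 0.15826^0 = 1 × 0.59639487 × 1.0000 = 0.596395 (base)
P(M+6) = C(3,3) × 0.84174^0 × 0.15826^3 = 1 × 1.0000 × 0.00396382 = 0.003964
Relative intensity = 0.003964 / 0.596395 × 100 = 0.7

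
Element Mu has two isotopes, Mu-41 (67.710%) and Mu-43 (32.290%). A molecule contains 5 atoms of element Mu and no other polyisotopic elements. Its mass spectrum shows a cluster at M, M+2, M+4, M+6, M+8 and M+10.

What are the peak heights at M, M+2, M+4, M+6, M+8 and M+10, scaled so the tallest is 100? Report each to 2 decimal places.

The 5 Mu atoms are independent, so intensities follow the terms of (0.67710 + 0.32290)^5.
P(M) = 0.67710^5 = 0.142319
P(M+2) = 5 × 0.67710^4 × 0.32290^1 = 0.339351
P(M+4) = 10 × 0.67710^3 × 0.32290^2 = 0.323664
P(M+6) = 10 × 0.67710^2 × 0.32290^3 = 0.154351
P(M+8) = 5 × 0.67710^1 × 0.32290^4 = 0.036804
P(M+10) = 0.32290^5 = 0.003510
The M+2 peak is largest (0.339351); scaling to 100 gives 41.94 : 100.00 : 95.38 : 45.48 : 10.85 : 1.03.

41.94 : 100.00 : 95.38 : 45.48 : 10.85 : 1.03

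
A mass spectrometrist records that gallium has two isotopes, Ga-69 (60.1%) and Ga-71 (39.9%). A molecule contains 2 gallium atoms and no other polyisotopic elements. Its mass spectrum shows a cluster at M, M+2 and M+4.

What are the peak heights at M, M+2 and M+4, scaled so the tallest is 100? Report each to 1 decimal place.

The 2 Ga atoms are independent, so intensities follow the terms of (0.601 + 0.399)^2.
P(M) = 0.601^2 = 0.361201
P(M+2) = 2 × 0.601^1 × 0.399^1 = 0.479598
P(M+4) = 0.399^2 = 0.159201
The M+2 peak is largest (0.479598); scaling to 100 gives 75.3 : 100.0 : 33.2.

75.3 : 100.0 : 33.2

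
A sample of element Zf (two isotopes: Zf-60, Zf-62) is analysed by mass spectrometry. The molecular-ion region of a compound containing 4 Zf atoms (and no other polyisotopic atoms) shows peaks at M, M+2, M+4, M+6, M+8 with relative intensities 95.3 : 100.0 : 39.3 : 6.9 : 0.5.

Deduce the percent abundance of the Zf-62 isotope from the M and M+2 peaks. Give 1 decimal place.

20.8%

If p is the fraction of Zf that is Zf-60, then I(M+2)/I(M) = [C(4,1)·p^3·(1−p)] / p^4 = 4·(1−p)/p = 100.0/95.3 = 1.0493
(1−p)/p = 1.0493/4 = 0.2623  ⇒  p = 1/(1 + 0.2623) = 0.7922
Zf-60: 79.2%, Zf-62: 20.8%.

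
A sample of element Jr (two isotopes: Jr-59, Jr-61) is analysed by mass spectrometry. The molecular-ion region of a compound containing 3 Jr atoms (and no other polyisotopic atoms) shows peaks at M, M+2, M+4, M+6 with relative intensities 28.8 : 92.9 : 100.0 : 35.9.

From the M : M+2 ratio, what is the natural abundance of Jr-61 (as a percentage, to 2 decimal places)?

51.81%

If p is the fraction of Jr that is Jr-59, then I(M+2)/I(M) = [C(3,1)·p^2·(1−p)] / p^3 = 3·(1−p)/p = 92.9/28.8 = 3.2257
(1−p)/p = 3.2257/3 = 1.0752  ⇒  p = 1/(1 + 1.0752) = 0.4819
Jr-59: 48.19%, Jr-61: 51.81%.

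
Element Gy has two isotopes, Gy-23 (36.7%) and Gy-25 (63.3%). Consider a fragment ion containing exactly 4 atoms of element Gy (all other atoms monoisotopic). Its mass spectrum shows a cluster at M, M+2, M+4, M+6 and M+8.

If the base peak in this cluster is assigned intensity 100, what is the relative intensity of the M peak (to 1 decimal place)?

4.9

Binomial terms of (0.367 + 0.633)^4: M 0.0181, M+2 0.1252, M+4 0.3238, M+6 0.3723, M+8 0.1606 → M+6 is the base peak.
P(M+6) = C(4,3) × 0.367^1 × 0.633^3 = 4 × 0.3670 × 0.25363614 = 0.372338 (base)
P(M) = C(4,0) × 0.367^4 × 0.633^0 = 1 × 0.01814113 × 1.0000 = 0.018141
Relative intensity = 0.018141 / 0.372338 × 100 = 4.9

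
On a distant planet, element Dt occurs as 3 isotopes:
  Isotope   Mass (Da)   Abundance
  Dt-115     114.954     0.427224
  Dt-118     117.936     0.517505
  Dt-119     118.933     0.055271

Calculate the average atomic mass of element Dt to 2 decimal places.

Average mass = Σ (abundance × isotope mass) = 0.427224 × 114.954 + 0.517505 × 117.936 + 0.055271 × 118.933
= 49.1111 + 61.0325 + 6.5735 = 116.7171 Da

116.72 Da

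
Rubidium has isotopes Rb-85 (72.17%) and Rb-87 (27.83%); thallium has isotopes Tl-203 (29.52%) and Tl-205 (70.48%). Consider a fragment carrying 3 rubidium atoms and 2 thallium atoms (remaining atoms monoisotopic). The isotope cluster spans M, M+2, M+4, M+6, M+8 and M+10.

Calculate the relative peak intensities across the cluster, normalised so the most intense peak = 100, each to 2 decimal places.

8.57 : 50.83 : 100.00 : 75.25 : 24.14 : 2.80

Rubidium pattern (n=3): 0.37589809 : 0.43485841 : 0.16768892 : 0.02155458
Thallium pattern (n=2): 0.08714304 : 0.41611392 : 0.49674304
Convolve the two distributions (both contribute in 2-u steps):
  M: 0.37589809×0.08714304 = 0.032757
  M+2: 0.37589809×0.41611392 + 0.43485841×0.08714304 = 0.194311
  M+4: 0.37589809×0.49674304 + 0.43485841×0.41611392 + 0.16768892×0.08714304 = 0.382288
  M+6: 0.43485841×0.49674304 + 0.16768892×0.41611392 + 0.02155458×0.08714304 = 0.287669
  M+8: 0.16768892×0.49674304 + 0.02155458×0.41611392 = 0.092267
  M+10: 0.02155458×0.49674304 = 0.010707
Scale to base peak (0.382288) = 100: 8.57 : 50.83 : 100.00 : 75.25 : 24.14 : 2.80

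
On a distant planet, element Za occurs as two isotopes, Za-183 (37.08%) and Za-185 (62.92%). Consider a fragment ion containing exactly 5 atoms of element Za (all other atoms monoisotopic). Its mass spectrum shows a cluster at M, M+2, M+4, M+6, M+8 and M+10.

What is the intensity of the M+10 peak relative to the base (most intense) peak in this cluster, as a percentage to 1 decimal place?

Binomial terms of (0.3708 + 0.6292)^5: M 0.0070, M+2 0.0595, M+4 0.2018, M+6 0.3425, M+8 0.2906, M+10 0.0986 → M+6 is the base peak.
P(M+6) = C(5,3) × 0.3708^2 × 0.6292^3 = 10 × 0.13749264 × 0.24909565 = 0.342488 (base)
P(M+10) = C(5,5) × 0.3708^0 × 0.6292^5 = 1 × 1.0000 × 0.09861513 = 0.098615
Relative intensity = 0.098615 / 0.342488 × 100 = 28.8

28.8%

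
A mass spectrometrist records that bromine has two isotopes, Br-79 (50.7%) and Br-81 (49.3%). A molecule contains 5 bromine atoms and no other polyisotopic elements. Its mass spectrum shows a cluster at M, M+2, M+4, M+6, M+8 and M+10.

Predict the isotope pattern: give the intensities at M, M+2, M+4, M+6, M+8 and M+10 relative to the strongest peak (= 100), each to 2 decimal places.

10.58 : 51.42 : 100.00 : 97.24 : 47.28 : 9.19

The 5 Br atoms are independent, so intensities follow the terms of (0.507 + 0.493)^5.
P(M) = 0.507^5 = 0.033500
P(M+2) = 5 × 0.507^4 × 0.493^1 = 0.162873
P(M+4) = 10 × 0.507^3 × 0.493^2 = 0.316751
P(M+6) = 10 × 0.507^2 × 0.493^3 = 0.308004
P(M+8) = 5 × 0.507^1 × 0.493^4 = 0.149750
P(M+10) = 0.493^5 = 0.029123
The M+4 peak is largest (0.316751); scaling to 100 gives 10.58 : 51.42 : 100.00 : 97.24 : 47.28 : 9.19.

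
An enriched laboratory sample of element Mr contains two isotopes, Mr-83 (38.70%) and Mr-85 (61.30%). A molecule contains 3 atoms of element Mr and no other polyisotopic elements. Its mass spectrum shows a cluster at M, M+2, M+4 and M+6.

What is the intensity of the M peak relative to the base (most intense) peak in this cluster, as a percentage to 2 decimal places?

13.29%

Binomial terms of (0.3870 + 0.6130)^3: M 0.0580, M+2 0.2754, M+4 0.4363, M+6 0.2303 → M+4 is the base peak.
P(M+4) = C(3,2) × 0.3870^1 × 0.6130^2 = 3 × 0.3870 × 0.375769 = 0.436268 (base)
P(M) = C(3,0) × 0.3870^3 × 0.6130^0 = 1 × 0.0579606 × 1.0000 = 0.057961
Relative intensity = 0.057961 / 0.436268 × 100 = 13.29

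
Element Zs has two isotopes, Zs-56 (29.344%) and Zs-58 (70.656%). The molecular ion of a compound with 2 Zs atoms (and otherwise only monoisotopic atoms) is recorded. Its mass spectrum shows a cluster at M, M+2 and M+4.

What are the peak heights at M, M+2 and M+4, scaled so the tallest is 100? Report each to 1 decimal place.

17.2 : 83.1 : 100.0

Expanding (0.29344 + 0.70656)^2:
P(M) = 0.29344^2 = 0.086107
P(M+2) = 2 × 0.29344^1 × 0.70656^1 = 0.414666
P(M+4) = 0.70656^2 = 0.499227
The M+4 peak is largest (0.499227); scaling to 100 gives 17.2 : 83.1 : 100.0.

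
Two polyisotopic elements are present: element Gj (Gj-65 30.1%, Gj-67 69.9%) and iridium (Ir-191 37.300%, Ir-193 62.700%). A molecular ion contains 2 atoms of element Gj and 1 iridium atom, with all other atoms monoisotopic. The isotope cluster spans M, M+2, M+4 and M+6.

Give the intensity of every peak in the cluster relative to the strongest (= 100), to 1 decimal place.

7.6 : 47.9 : 100.0 : 68.7

Element Gj pattern (n=2): 0.090601 : 0.420798 : 0.488601
Iridium pattern (n=1): 0.3730 : 0.6270
Convolve the two distributions (both contribute in 2-u steps):
  M: 0.090601×0.3730 = 0.033794
  M+2: 0.090601×0.6270 + 0.420798×0.3730 = 0.213764
  M+4: 0.420798×0.6270 + 0.488601×0.3730 = 0.446089
  M+6: 0.488601×0.6270 = 0.306353
Scale to base peak (0.446089) = 100: 7.6 : 47.9 : 100.0 : 68.7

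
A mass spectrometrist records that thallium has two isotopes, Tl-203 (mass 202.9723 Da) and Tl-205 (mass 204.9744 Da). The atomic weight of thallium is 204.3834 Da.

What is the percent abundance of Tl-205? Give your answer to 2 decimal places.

With x = fraction of Tl-203 (so Tl-205 is 1 − x):
202.9723·x + 204.9744·(1 − x) = 204.3834
(202.9723 − 204.9744)·x = 204.3834 − 204.9744
x = -0.5910 / -2.0021 = 0.29519 → 29.52% Tl-203, 70.48% Tl-205.

70.48%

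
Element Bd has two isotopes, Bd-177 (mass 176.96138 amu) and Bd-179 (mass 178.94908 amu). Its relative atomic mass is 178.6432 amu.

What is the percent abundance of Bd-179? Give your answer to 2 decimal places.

84.61%

Let x be the fractional abundance of Bd-177; then Bd-179 has abundance 1 − x.
176.96138·x + 178.94908·(1 − x) = 178.6432
(176.96138 − 178.94908)·x = 178.6432 − 178.94908
x = -0.30588 / -1.98770 = 0.15389 → 15.39% Bd-177, 84.61% Bd-179.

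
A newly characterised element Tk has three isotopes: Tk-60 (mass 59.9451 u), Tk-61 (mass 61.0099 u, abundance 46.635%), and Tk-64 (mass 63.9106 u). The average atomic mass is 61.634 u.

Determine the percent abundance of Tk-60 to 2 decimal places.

23.30%

The remaining 53.365% is split between Tk-60 (fraction x) and Tk-64 (fraction 0.53365 − x).
Substituting: 59.9451x + 63.9106(0.53365 − x) = 33.182033135
(59.9451 − 63.9106)x = -0.923858555  ⇒  x = 0.23297, y = 0.30068
Tk-60: 23.30%, Tk-64: 30.07%.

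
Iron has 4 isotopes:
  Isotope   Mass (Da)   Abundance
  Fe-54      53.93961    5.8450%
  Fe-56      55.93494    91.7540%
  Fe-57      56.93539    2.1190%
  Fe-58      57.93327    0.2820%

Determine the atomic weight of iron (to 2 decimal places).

55.85 Da

The abundance-weighted mean is 0.058450 × 53.93961 + 0.917540 × 55.93494 + 0.021190 × 56.93539 + 0.002820 × 57.93327
= 3.152770 + 51.322545 + 1.206461 + 0.163372 = 55.845148 Da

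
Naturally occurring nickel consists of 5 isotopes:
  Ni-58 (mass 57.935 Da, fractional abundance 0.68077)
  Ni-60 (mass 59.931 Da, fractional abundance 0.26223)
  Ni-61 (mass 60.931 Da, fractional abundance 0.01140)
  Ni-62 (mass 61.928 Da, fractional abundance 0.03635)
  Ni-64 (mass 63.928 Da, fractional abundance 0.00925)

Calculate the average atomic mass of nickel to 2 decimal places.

58.69 Da

Average mass = Σ (abundance × isotope mass) = 0.68077 × 57.935 + 0.26223 × 59.931 + 0.01140 × 60.931 + 0.03635 × 61.928 + 0.00925 × 63.928
= 39.4404 + 15.7157 + 0.6946 + 2.2511 + 0.5913 = 58.6931 Da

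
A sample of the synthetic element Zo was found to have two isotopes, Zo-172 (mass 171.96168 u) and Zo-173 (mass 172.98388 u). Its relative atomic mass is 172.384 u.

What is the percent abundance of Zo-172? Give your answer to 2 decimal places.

With x = fraction of Zo-172 (so Zo-173 is 1 − x):
171.96168·x + 172.98388·(1 − x) = 172.384
(171.96168 − 172.98388)·x = 172.384 − 172.98388
x = -0.59988 / -1.02220 = 0.58685 → 58.69% Zo-172, 41.31% Zo-173.

58.69%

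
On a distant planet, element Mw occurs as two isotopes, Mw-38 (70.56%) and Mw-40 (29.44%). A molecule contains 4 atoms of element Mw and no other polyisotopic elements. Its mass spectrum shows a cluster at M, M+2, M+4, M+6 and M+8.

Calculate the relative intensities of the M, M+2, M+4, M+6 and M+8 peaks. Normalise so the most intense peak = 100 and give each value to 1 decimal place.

Each Mw atom is independently Mw-38 (p = 0.7056) or Mw-40 (q = 0.2944); the cluster is the binomial expansion (p + q)^4.
P(M) = 0.7056^4 = 0.247876
P(M+2) = 4 × 0.7056^3 × 0.2944^1 = 0.413689
P(M+4) = 6 × 0.7056^2 × 0.2944^2 = 0.258907
P(M+6) = 4 × 0.7056^1 × 0.2944^3 = 0.072016
P(M+8) = 0.2944^4 = 0.007512
The M+2 peak is largest (0.413689); scaling to 100 gives 59.9 : 100.0 : 62.6 : 17.4 : 1.8.

59.9 : 100.0 : 62.6 : 17.4 : 1.8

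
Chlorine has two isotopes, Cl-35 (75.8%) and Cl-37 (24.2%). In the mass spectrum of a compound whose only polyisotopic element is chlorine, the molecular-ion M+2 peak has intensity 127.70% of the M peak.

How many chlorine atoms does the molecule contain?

With n Cl atoms, P(M+2)/P(M) = C(n,1)·p^(n−1)q / p^n = n·q/p = n · 0.242/0.758.
n = 1.2770 × 0.758/0.242 = 4.00 ≈ 4

4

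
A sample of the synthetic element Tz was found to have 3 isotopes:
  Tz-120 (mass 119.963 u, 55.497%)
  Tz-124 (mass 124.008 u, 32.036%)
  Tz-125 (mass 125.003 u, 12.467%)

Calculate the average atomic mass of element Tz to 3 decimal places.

Ar = Σ fᵢ·mᵢ = 0.55497 × 119.963 + 0.32036 × 124.008 + 0.12467 × 125.003
= 66.5759 + 39.7272 + 15.5841 = 121.8872 u

121.887 u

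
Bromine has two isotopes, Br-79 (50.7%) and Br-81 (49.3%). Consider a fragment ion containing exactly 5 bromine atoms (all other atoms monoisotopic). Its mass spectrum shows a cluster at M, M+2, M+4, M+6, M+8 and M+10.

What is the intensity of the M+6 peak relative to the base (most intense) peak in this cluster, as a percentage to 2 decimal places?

97.24%

(0.507 + 0.493)^5 gives M 0.0335, M+2 0.1629, M+4 0.3168, M+6 0.3080, M+8 0.1497, M+10 0.0291; the largest is M+4.
P(M+4) = C(5,2) × 0.507^3 × 0.493^2 = 10 × 0.13032384 × 0.243049 = 0.316751 (base)
P(M+6) = C(5,3) × 0.507^2 × 0.493^3 = 10 × 0.257049 × 0.11982316 = 0.308004
Relative intensity = 0.308004 / 0.316751 × 100 = 97.24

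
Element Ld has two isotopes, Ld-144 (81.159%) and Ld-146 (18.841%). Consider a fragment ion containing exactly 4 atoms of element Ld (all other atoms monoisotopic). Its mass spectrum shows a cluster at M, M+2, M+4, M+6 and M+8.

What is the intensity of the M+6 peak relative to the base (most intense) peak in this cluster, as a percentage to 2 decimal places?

5.00%

(0.81159 + 0.18841)^4 gives M 0.4339, M+2 0.4029, M+4 0.1403, M+6 0.0217, M+8 0.0013; the largest is M.
P(M) = C(4,0) × 0.81159^4 × 0.18841^0 = 1 × 0.43385714 × 1.0000 = 0.433857 (base)
P(M+6) = C(4,3) × 0.81159^1 × 0.18841^3 = 4 × 0.81159 × 0.00668824 = 0.021712
Relative intensity = 0.021712 / 0.433857 × 100 = 5.00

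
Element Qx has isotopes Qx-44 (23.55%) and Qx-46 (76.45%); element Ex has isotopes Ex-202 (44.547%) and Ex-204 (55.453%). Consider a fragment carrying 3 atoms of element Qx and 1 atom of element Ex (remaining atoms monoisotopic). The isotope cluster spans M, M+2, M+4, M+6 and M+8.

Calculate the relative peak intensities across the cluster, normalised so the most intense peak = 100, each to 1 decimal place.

Element Qx pattern (n=3): 0.01306089 : 0.12719808 : 0.41292117 : 0.44681986
Element Ex pattern (n=1): 0.44547 : 0.55453
Convolve the two distributions (both contribute in 2-u steps):
  M: 0.01306089×0.44547 = 0.005818
  M+2: 0.01306089×0.55453 + 0.12719808×0.44547 = 0.063906
  M+4: 0.12719808×0.55453 + 0.41292117×0.44547 = 0.254479
  M+6: 0.41292117×0.55453 + 0.44681986×0.44547 = 0.428022
  M+8: 0.44681986×0.55453 = 0.247775
Scale to base peak (0.428022) = 100: 1.4 : 14.9 : 59.5 : 100.0 : 57.9

1.4 : 14.9 : 59.5 : 100.0 : 57.9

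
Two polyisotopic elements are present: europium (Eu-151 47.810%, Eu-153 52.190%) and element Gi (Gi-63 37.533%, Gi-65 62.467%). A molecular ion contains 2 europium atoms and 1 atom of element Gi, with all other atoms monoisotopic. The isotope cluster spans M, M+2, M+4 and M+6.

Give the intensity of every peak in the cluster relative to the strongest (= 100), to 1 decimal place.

Europium pattern (n=2): 0.22857961 : 0.49904078 : 0.27237961
Element Gi pattern (n=1): 0.37533 : 0.62467
Convolve the two distributions (both contribute in 2-u steps):
  M: 0.22857961×0.37533 = 0.085793
  M+2: 0.22857961×0.62467 + 0.49904078×0.37533 = 0.330092
  M+4: 0.49904078×0.62467 + 0.27237961×0.37533 = 0.413968
  M+6: 0.27237961×0.62467 = 0.170147
Scale to base peak (0.413968) = 100: 20.7 : 79.7 : 100.0 : 41.1

20.7 : 79.7 : 100.0 : 41.1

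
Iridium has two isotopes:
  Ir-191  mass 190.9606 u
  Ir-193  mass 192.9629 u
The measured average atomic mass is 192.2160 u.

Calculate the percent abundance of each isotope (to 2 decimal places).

Ir-191: 37.30%, Ir-193: 62.70%

Let x be the fractional abundance of Ir-191; then Ir-193 has abundance 1 − x.
190.9606·x + 192.9629·(1 − x) = 192.2160
(190.9606 − 192.9629)·x = 192.2160 − 192.9629
x = -0.7469 / -2.0023 = 0.37302 → 37.30% Ir-191, 62.70% Ir-193.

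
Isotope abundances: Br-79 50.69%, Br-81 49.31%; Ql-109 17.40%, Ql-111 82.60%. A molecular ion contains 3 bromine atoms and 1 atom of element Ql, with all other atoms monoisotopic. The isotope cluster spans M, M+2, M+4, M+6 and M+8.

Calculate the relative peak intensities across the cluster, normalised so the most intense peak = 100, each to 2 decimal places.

5.99 : 45.92 : 100.00 : 86.25 : 26.18

Bromine pattern (n=3): 0.13024674 : 0.3801026 : 0.36975457 : 0.11989609
Element Ql pattern (n=1): 0.1740 : 0.8260
Convolve the two distributions (both contribute in 2-u steps):
  M: 0.13024674×0.1740 = 0.022663
  M+2: 0.13024674×0.8260 + 0.3801026×0.1740 = 0.173722
  M+4: 0.3801026×0.8260 + 0.36975457×0.1740 = 0.378302
  M+6: 0.36975457×0.8260 + 0.11989609×0.1740 = 0.326279
  M+8: 0.11989609×0.8260 = 0.099034
Scale to base peak (0.378302) = 100: 5.99 : 45.92 : 100.00 : 86.25 : 26.18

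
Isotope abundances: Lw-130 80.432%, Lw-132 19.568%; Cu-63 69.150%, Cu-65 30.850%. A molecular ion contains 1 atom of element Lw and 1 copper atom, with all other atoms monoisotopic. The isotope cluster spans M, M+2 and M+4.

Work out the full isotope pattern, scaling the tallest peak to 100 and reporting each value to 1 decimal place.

100.0 : 68.9 : 10.9

Element Lw pattern (n=1): 0.80432 : 0.19568
Copper pattern (n=1): 0.6915 : 0.3085
Convolve the two distributions (both contribute in 2-u steps):
  M: 0.80432×0.6915 = 0.556187
  M+2: 0.80432×0.3085 + 0.19568×0.6915 = 0.383445
  M+4: 0.19568×0.3085 = 0.060367
Scale to base peak (0.556187) = 100: 100.0 : 68.9 : 10.9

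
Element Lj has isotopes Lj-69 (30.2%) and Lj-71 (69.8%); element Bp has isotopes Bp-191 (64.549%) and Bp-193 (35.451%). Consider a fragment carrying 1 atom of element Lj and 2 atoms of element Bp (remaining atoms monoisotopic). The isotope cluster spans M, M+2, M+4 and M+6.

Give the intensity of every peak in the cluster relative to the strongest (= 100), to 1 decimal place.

Element Lj pattern (n=1): 0.3020 : 0.6980
Element Bp pattern (n=2): 0.41665734 : 0.45766532 : 0.12567734
Convolve the two distributions (both contribute in 2-u steps):
  M: 0.3020×0.41665734 = 0.125831
  M+2: 0.3020×0.45766532 + 0.6980×0.41665734 = 0.429042
  M+4: 0.3020×0.12567734 + 0.6980×0.45766532 = 0.357405
  M+6: 0.6980×0.12567734 = 0.087723
Scale to base peak (0.429042) = 100: 29.3 : 100.0 : 83.3 : 20.4

29.3 : 100.0 : 83.3 : 20.4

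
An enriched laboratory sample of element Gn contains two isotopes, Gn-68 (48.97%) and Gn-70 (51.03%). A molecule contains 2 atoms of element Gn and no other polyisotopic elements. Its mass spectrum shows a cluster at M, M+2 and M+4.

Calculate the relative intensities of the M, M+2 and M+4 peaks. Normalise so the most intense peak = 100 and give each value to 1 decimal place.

48.0 : 100.0 : 52.1

Expanding (0.4897 + 0.5103)^2:
P(M) = 0.4897^2 = 0.239806
P(M+2) = 2 × 0.4897^1 × 0.5103^1 = 0.499788
P(M+4) = 0.5103^2 = 0.260406
The M+2 peak is largest (0.499788); scaling to 100 gives 48.0 : 100.0 : 52.1.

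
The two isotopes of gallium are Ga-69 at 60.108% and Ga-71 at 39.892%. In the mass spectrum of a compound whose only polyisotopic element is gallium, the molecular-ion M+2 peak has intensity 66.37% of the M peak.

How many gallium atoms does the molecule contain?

1

For n independent Ga atoms, I(M+2)/I(M) = n · (abundance Ga-71) / (abundance Ga-69) = n · 0.39892/0.60108.
n = 0.6637 × 0.60108/0.39892 = 1.00 ≈ 1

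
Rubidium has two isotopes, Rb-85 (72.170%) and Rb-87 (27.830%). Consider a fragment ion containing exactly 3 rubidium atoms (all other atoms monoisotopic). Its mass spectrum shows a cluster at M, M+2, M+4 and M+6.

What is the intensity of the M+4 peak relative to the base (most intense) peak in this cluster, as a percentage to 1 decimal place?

Binomial terms of (0.72170 + 0.27830)^3: M 0.3759, M+2 0.4349, M+4 0.1677, M+6 0.0216 → M+2 is the base peak.
P(M+2) = C(3,1) × 0.72170^2 × 0.27830^1 = 3 × 0.52085089 × 0.2783 = 0.434858 (base)
P(M+4) = C(3,2) × 0.72170^1 × 0.27830^2 = 3 × 0.7217 × 0.07745089 = 0.167689
Relative intensity = 0.167689 / 0.434858 × 100 = 38.6

38.6%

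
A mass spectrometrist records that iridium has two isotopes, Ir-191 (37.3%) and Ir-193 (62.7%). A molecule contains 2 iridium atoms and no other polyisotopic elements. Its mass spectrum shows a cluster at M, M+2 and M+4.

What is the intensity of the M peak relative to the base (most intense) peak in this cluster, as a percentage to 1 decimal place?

29.7%

Binomial terms of (0.373 + 0.627)^2: M 0.1391, M+2 0.4677, M+4 0.3931 → M+2 is the base peak.
P(M+2) = C(2,1) × 0.373^1 × 0.627^1 = 2 × 0.3730 × 0.6270 = 0.467742 (base)
P(M) = C(2,0) × 0.373^2 × 0.627^0 = 1 × 0.139129 × 1.0000 = 0.139129
Relative intensity = 0.139129 / 0.467742 × 100 = 29.7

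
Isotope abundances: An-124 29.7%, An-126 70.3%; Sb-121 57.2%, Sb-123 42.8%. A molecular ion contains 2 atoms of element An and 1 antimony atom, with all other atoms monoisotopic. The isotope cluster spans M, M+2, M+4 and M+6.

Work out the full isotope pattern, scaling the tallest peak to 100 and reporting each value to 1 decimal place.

Element An pattern (n=2): 0.088209 : 0.417582 : 0.494209
Antimony pattern (n=1): 0.5720 : 0.4280
Convolve the two distributions (both contribute in 2-u steps):
  M: 0.088209×0.5720 = 0.050456
  M+2: 0.088209×0.4280 + 0.417582×0.5720 = 0.276610
  M+4: 0.417582×0.4280 + 0.494209×0.5720 = 0.461413
  M+6: 0.494209×0.4280 = 0.211521
Scale to base peak (0.461413) = 100: 10.9 : 59.9 : 100.0 : 45.8

10.9 : 59.9 : 100.0 : 45.8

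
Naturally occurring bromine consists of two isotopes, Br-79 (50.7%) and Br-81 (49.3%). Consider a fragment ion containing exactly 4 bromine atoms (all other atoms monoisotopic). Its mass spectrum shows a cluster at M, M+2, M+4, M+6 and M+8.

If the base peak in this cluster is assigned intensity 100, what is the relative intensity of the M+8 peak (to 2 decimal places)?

15.76

(0.507 + 0.493)^4 gives M 0.0661, M+2 0.2570, M+4 0.3749, M+6 0.2430, M+8 0.0591; the largest is M+4.
P(M+4) = C(4,2) × 0.507^2 × 0.493^2 = 6 × 0.257049 × 0.243049 = 0.374853 (base)
P(M+8) = C(4,4) × 0.507^0 × 0.493^4 = 1 × 1.0000 × 0.05907282 = 0.059073
Relative intensity = 0.059073 / 0.374853 × 100 = 15.76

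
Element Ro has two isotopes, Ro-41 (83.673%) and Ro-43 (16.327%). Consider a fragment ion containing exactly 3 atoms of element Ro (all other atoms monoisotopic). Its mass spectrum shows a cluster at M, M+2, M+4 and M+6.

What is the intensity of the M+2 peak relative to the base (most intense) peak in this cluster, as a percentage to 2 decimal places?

58.54%

Binomial terms of (0.83673 + 0.16327)^3: M 0.5858, M+2 0.3429, M+4 0.0669, M+6 0.0044 → M is the base peak.
P(M) = C(3,0) × 0.83673^3 × 0.16327^0 = 1 × 0.58580898 × 1.0000 = 0.585809 (base)
P(M+2) = C(3,1) × 0.83673^2 × 0.16327^1 = 3 × 0.70011709 × 0.16327 = 0.342924
Relative intensity = 0.342924 / 0.585809 × 100 = 58.54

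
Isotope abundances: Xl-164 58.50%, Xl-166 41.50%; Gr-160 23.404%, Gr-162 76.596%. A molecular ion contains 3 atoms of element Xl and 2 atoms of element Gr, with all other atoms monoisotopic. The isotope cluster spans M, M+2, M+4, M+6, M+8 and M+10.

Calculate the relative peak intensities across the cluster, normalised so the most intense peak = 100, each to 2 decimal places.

Element Xl pattern (n=3): 0.20020162 : 0.42607012 : 0.30225488 : 0.07147338
Element Gr pattern (n=2): 0.05477472 : 0.35853056 : 0.58669472
Convolve the two distributions (both contribute in 2-u steps):
  M: 0.20020162×0.05477472 = 0.010966
  M+2: 0.20020162×0.35853056 + 0.42607012×0.05477472 = 0.095116
  M+4: 0.20020162×0.58669472 + 0.42607012×0.35853056 + 0.30225488×0.05477472 = 0.286772
  M+6: 0.42607012×0.58669472 + 0.30225488×0.35853056 + 0.07147338×0.05477472 = 0.362256
  M+8: 0.30225488×0.58669472 + 0.07147338×0.35853056 = 0.202957
  M+10: 0.07147338×0.58669472 = 0.041933
Scale to base peak (0.362256) = 100: 3.03 : 26.26 : 79.16 : 100.00 : 56.03 : 11.58

3.03 : 26.26 : 79.16 : 100.00 : 56.03 : 11.58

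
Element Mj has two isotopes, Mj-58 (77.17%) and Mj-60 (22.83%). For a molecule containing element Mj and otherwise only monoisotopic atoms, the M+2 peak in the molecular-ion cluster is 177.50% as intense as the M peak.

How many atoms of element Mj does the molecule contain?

6

For n independent Mj atoms, I(M+2)/I(M) = n · (abundance Mj-60) / (abundance Mj-58) = n · 0.2283/0.7717.
n = 1.7750 × 0.7717/0.2283 = 6.00 ≈ 6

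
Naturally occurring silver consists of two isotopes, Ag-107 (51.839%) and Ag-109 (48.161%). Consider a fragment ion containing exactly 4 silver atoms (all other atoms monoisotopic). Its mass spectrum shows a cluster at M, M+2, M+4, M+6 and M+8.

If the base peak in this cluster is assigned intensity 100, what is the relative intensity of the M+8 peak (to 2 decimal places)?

14.39

Term probabilities: M 0.0722, M+2 0.2684, M+4 0.3740, M+6 0.2316, M+8 0.0538. Base peak = M+4.
P(M+4) = C(4,2) × 0.51839^2 × 0.48161^2 = 6 × 0.26872819 × 0.23194819 = 0.373986 (base)
P(M+8) = C(4,4) × 0.51839^0 × 0.48161^4 = 1 × 1.0000 × 0.05379996 = 0.053800
Relative intensity = 0.053800 / 0.373986 × 100 = 14.39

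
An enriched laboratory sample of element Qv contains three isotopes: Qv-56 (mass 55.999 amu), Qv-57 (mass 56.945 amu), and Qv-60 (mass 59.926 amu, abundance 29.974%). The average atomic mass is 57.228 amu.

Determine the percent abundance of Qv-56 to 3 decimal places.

Let x and y be the fractions of Qv-56 and Qv-57. Then x + y = 1 − 0.29974 = 0.70026 and 55.999x + 56.945y = 57.228 − 0.29974×59.926 = 39.26578076.
Substituting: 55.999x + 56.945(0.70026 − x) = 39.26578076
(55.999 − 56.945)x = -0.61052494  ⇒  x = 0.64538, y = 0.05488
Qv-56: 64.538%, Qv-57: 5.488%.

64.538%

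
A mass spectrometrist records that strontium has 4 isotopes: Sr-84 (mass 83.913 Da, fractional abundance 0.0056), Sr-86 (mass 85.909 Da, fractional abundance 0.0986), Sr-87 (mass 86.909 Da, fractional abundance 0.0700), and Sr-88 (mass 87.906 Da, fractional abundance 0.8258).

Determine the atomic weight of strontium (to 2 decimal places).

87.62 Da

Weight each isotope mass by its fractional abundance: 0.0056 × 83.913 + 0.0986 × 85.909 + 0.0700 × 86.909 + 0.8258 × 87.906
= 0.4699 + 8.4706 + 6.0836 + 72.5928 = 87.6169 Da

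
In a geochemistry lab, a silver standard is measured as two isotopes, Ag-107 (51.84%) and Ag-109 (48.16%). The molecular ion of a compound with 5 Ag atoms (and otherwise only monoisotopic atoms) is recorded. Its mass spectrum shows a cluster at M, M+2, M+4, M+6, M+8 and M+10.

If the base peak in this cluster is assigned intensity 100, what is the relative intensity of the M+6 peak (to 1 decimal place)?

Binomial terms of (0.5184 + 0.4816)^5: M 0.0374, M+2 0.1739, M+4 0.3231, M+6 0.3002, M+8 0.1394, M+10 0.0259 → M+4 is the base peak.
P(M+4) = C(5,2) × 0.5184^3 × 0.4816^2 = 10 × 0.13931407 × 0.23193856 = 0.323123 (base)
P(M+6) = C(5,3) × 0.5184^2 × 0.4816^3 = 10 × 0.26873856 × 0.11170161 = 0.300185
Relative intensity = 0.300185 / 0.323123 × 100 = 92.9

92.9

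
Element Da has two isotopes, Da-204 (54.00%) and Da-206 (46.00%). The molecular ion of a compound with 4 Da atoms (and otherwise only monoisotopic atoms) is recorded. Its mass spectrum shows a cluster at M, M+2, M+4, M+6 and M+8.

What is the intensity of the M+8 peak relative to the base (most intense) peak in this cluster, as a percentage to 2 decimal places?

Binomial terms of (0.5400 + 0.4600)^4: M 0.0850, M+2 0.2897, M+4 0.3702, M+6 0.2102, M+8 0.0448 → M+4 is the base peak.
P(M+4) = C(4,2) × 0.5400^2 × 0.4600^2 = 6 × 0.2916 × 0.2116 = 0.370215 (base)
P(M+8) = C(4,4) × 0.5400^0 × 0.4600^4 = 1 × 1.0000 × 0.04477456 = 0.044775
Relative intensity = 0.044775 / 0.370215 × 100 = 12.09

12.09%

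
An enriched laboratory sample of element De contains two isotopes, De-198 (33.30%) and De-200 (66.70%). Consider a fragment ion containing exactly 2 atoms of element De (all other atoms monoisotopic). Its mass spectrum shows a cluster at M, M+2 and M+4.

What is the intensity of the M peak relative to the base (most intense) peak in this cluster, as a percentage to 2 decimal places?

Term probabilities: M 0.1109, M+2 0.4442, M+4 0.4449. Base peak = M+4.
P(M+4) = C(2,2) × 0.3330^0 × 0.6670^2 = 1 × 1.0000 × 0.444889 = 0.444889 (base)
P(M) = C(2,0) × 0.3330^2 × 0.6670^0 = 1 × 0.110889 × 1.0000 = 0.110889
Relative intensity = 0.110889 / 0.444889 × 100 = 24.93

24.93%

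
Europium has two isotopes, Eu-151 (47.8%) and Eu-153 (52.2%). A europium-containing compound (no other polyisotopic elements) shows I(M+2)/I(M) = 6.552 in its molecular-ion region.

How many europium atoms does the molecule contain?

For n independent Eu atoms, I(M+2)/I(M) = n · (abundance Eu-153) / (abundance Eu-151) = n · 0.522/0.478.
n = 6.552 × 0.478/0.522 = 6.00 ≈ 6

6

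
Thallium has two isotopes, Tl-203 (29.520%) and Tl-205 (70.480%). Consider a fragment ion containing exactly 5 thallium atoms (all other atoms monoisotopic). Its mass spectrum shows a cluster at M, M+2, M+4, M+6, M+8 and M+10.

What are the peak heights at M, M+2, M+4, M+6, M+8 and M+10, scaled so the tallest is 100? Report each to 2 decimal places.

0.62 : 7.35 : 35.09 : 83.77 : 100.00 : 47.75

The 5 Tl atoms are independent, so intensities follow the terms of (0.29520 + 0.70480)^5.
P(M) = 0.29520^5 = 0.002242
P(M+2) = 5 × 0.29520^4 × 0.70480^1 = 0.026761
P(M+4) = 10 × 0.29520^3 × 0.70480^2 = 0.127785
P(M+6) = 10 × 0.29520^2 × 0.70480^3 = 0.305092
P(M+8) = 5 × 0.29520^1 × 0.70480^4 = 0.364208
P(M+10) = 0.70480^5 = 0.173912
The M+8 peak is largest (0.364208); scaling to 100 gives 0.62 : 7.35 : 35.09 : 83.77 : 100.00 : 47.75.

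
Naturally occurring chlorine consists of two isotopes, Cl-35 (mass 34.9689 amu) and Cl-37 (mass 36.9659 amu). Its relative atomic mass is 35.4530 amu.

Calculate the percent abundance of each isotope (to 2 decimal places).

Cl-35: 75.76%, Cl-37: 24.24%

Let x be the fractional abundance of Cl-35; then Cl-37 has abundance 1 − x.
34.9689·x + 36.9659·(1 − x) = 35.4530
(34.9689 − 36.9659)·x = 35.4530 − 36.9659
x = -1.5129 / -1.9970 = 0.75759 → 75.76% Cl-35, 24.24% Cl-37.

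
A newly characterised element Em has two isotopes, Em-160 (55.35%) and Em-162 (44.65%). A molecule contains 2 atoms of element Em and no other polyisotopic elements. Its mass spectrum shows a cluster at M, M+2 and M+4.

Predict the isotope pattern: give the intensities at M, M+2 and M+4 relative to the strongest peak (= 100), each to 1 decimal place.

62.0 : 100.0 : 40.3

Each Em atom is independently Em-160 (p = 0.5535) or Em-162 (q = 0.4465); the cluster is the binomial expansion (p + q)^2.
P(M) = 0.5535^2 = 0.306362
P(M+2) = 2 × 0.5535^1 × 0.4465^1 = 0.494275
P(M+4) = 0.4465^2 = 0.199362
The M+2 peak is largest (0.494275); scaling to 100 gives 62.0 : 100.0 : 40.3.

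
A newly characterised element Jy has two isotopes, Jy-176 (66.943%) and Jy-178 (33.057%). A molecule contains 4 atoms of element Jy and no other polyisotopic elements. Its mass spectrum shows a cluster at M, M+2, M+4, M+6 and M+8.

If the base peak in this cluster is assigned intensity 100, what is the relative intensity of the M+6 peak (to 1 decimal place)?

24.4

(0.66943 + 0.33057)^4 gives M 0.2008, M+2 0.3967, M+4 0.2938, M+6 0.0967, M+8 0.0119; the largest is M+2.
P(M+2) = C(4,1) × 0.66943^3 × 0.33057^1 = 4 × 0.29999603 × 0.33057 = 0.396679 (base)
P(M+6) = C(4,3) × 0.66943^1 × 0.33057^3 = 4 × 0.66943 × 0.03612354 = 0.096729
Relative intensity = 0.096729 / 0.396679 × 100 = 24.4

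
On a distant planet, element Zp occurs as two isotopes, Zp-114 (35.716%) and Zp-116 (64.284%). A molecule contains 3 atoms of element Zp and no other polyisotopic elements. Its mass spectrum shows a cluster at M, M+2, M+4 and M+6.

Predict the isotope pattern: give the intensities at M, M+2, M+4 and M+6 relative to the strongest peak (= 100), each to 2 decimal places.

10.29 : 55.56 : 100.00 : 60.00

The 3 Zp atoms are independent, so intensities follow the terms of (0.35716 + 0.64284)^3.
P(M) = 0.35716^3 = 0.045560
P(M+2) = 3 × 0.35716^2 × 0.64284^1 = 0.246008
P(M+4) = 3 × 0.35716^1 × 0.64284^2 = 0.442782
P(M+6) = 0.64284^3 = 0.265649
The M+4 peak is largest (0.442782); scaling to 100 gives 10.29 : 55.56 : 100.00 : 60.00.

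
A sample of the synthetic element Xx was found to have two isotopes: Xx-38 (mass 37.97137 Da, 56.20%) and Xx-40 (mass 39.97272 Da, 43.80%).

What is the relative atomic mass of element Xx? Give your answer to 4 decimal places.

38.8480 Da

The abundance-weighted mean is 0.5620 × 37.97137 + 0.4380 × 39.97272
= 21.339910 + 17.508051 = 38.847961 Da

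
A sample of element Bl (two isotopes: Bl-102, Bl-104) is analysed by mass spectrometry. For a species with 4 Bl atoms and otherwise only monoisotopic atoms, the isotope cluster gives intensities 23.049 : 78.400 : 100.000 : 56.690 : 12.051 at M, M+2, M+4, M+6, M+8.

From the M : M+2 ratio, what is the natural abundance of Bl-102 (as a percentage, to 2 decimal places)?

If p is the fraction of Bl that is Bl-102, then I(M+2)/I(M) = [C(4,1)·p^3·(1−p)] / p^4 = 4·(1−p)/p = 78.400/23.049 = 3.4014
(1−p)/p = 3.4014/4 = 0.8504  ⇒  p = 1/(1 + 0.8504) = 0.5404
Bl-102: 54.04%, Bl-104: 45.96%.

54.04%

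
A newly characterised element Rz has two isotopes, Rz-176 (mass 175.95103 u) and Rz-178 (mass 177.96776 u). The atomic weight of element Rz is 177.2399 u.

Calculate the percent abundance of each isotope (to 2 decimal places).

Rz-176: 36.09%, Rz-178: 63.91%

With x = fraction of Rz-176 (so Rz-178 is 1 − x):
175.95103·x + 177.96776·(1 − x) = 177.2399
(175.95103 − 177.96776)·x = 177.2399 − 177.96776
x = -0.72786 / -2.01673 = 0.36091 → 36.09% Rz-176, 63.91% Rz-178.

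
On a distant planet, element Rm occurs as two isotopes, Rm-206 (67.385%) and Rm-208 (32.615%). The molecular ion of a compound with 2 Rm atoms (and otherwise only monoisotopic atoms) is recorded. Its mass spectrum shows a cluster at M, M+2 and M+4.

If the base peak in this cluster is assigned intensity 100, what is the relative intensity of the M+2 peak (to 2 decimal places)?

96.80

Binomial terms of (0.67385 + 0.32615)^2: M 0.4541, M+2 0.4396, M+4 0.1064 → M is the base peak.
P(M) = C(2,0) × 0.67385^2 × 0.32615^0 = 1 × 0.45407382 × 1.0000 = 0.454074 (base)
P(M+2) = C(2,1) × 0.67385^1 × 0.32615^1 = 2 × 0.67385 × 0.32615 = 0.439552
Relative intensity = 0.439552 / 0.454074 × 100 = 96.80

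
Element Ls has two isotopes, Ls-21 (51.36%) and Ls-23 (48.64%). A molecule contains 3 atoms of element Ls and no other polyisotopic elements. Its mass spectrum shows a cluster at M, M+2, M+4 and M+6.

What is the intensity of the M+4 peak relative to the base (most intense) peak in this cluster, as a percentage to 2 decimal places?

94.70%

Term probabilities: M 0.1355, M+2 0.3849, M+4 0.3645, M+6 0.1151. Base peak = M+2.
P(M+2) = C(3,1) × 0.5136^2 × 0.4864^1 = 3 × 0.26378496 × 0.4864 = 0.384915 (base)
P(M+4) = C(3,2) × 0.5136^1 × 0.4864^2 = 3 × 0.5136 × 0.23658496 = 0.364530
Relative intensity = 0.364530 / 0.384915 × 100 = 94.70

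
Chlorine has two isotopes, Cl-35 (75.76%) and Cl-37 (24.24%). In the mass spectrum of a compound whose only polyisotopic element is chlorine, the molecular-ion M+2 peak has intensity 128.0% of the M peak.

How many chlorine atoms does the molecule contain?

The M+2/M ratio from n Cl atoms is n · q/p = n · 0.2424/0.7576.
n = 1.280 × 0.7576/0.2424 = 4.00 ≈ 4

4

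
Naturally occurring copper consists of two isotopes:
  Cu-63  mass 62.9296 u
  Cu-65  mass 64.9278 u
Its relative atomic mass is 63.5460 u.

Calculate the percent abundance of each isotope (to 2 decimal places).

Writing the weighted mean with unknown fraction x of Cu-63:
62.9296·x + 64.9278·(1 − x) = 63.5460
(62.9296 − 64.9278)·x = 63.5460 − 64.9278
x = -1.3818 / -1.9982 = 0.69152 → 69.15% Cu-63, 30.85% Cu-65.

Cu-63: 69.15%, Cu-65: 30.85%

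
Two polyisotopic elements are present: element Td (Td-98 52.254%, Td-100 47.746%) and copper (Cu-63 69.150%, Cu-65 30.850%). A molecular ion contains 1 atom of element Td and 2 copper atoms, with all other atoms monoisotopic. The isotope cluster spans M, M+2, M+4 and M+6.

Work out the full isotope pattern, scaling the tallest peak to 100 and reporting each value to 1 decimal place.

55.4 : 100.0 : 56.2 : 10.1

Element Td pattern (n=1): 0.52254 : 0.47746
Copper pattern (n=2): 0.47817225 : 0.4266555 : 0.09517225
Convolve the two distributions (both contribute in 2-u steps):
  M: 0.52254×0.47817225 = 0.249864
  M+2: 0.52254×0.4266555 + 0.47746×0.47817225 = 0.451253
  M+4: 0.52254×0.09517225 + 0.47746×0.4266555 = 0.253442
  M+6: 0.47746×0.09517225 = 0.045441
Scale to base peak (0.451253) = 100: 55.4 : 100.0 : 56.2 : 10.1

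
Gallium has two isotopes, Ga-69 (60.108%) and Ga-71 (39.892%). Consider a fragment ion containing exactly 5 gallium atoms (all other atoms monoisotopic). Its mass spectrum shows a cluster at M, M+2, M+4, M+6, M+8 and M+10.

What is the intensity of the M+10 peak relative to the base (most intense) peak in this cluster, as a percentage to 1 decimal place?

Term probabilities: M 0.0785, M+2 0.2604, M+4 0.3456, M+6 0.2294, M+8 0.0761, M+10 0.0101. Base peak = M+4.
P(M+4) = C(5,2) × 0.60108^3 × 0.39892^2 = 10 × 0.2171685 × 0.15913717 = 0.345596 (base)
P(M+10) = C(5,5) × 0.60108^0 × 0.39892^5 = 1 × 1.0000 × 0.0101025 = 0.010103
Relative intensity = 0.010103 / 0.345596 × 100 = 2.9

2.9%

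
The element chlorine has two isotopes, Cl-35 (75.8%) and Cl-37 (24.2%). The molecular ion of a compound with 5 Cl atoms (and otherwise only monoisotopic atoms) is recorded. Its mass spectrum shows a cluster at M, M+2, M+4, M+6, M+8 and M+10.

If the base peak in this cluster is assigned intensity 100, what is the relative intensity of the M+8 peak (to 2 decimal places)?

Binomial terms of (0.758 + 0.242)^5: M 0.2502, M+2 0.3994, M+4 0.2551, M+6 0.0814, M+8 0.0130, M+10 0.0008 → M+2 is the base peak.
P(M+2) = C(5,1) × 0.758^4 × 0.242^1 = 5 × 0.33012379 × 0.2420 = 0.399450 (base)
P(M+8) = C(5,4) × 0.758^1 × 0.242^4 = 5 × 0.7580 × 0.00342974 = 0.012999
Relative intensity = 0.012999 / 0.399450 × 100 = 3.25

3.25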